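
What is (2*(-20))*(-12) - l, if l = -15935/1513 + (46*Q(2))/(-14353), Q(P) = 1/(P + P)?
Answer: 21304910349/43432178 ≈ 490.53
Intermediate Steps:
Q(P) = 1/(2*P)
l = -457464909/43432178 (l = -15935/1513 + (46*((1/2)/2))/(-14353) = -15935*1/1513 + (46*((1/2)*(1/2)))*(-1/14353) = -15935/1513 + (46*(1/4))*(-1/14353) = -15935/1513 + (23/2)*(-1/14353) = -15935/1513 - 23/28706 = -457464909/43432178 ≈ -10.533)
(2*(-20))*(-12) - l = (2*(-20))*(-12) - 1*(-457464909/43432178) = -40*(-12) + 457464909/43432178 = 480 + 457464909/43432178 = 21304910349/43432178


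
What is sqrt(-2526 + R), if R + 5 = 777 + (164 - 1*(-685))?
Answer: I*sqrt(905) ≈ 30.083*I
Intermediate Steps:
R = 1621 (R = -5 + (777 + (164 - 1*(-685))) = -5 + (777 + (164 + 685)) = -5 + (777 + 849) = -5 + 1626 = 1621)
sqrt(-2526 + R) = sqrt(-2526 + 1621) = sqrt(-905) = I*sqrt(905)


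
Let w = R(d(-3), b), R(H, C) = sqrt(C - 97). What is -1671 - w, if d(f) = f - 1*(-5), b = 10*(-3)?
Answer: -1671 - I*sqrt(127) ≈ -1671.0 - 11.269*I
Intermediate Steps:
b = -30
d(f) = 5 + f (d(f) = f + 5 = 5 + f)
R(H, C) = sqrt(-97 + C)
w = I*sqrt(127) (w = sqrt(-97 - 30) = sqrt(-127) = I*sqrt(127) ≈ 11.269*I)
-1671 - w = -1671 - I*sqrt(127)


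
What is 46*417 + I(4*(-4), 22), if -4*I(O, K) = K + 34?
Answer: 19168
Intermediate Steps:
I(O, K) = -17/2 - K/4 (I(O, K) = -(K + 34)/4 = -(34 + K)/4 = -17/2 - K/4)
46*417 + I(4*(-4), 22) = 46*417 + (-17/2 - 1/4*22) = 19182 + (-17/2 - 11/2) = 19182 - 14 = 19168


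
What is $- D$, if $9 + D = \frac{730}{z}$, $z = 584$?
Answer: $\frac{31}{4} \approx 7.75$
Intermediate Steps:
$D = - \frac{31}{4}$ ($D = -9 + \frac{730}{584} = -9 + 730 \cdot \frac{1}{584} = -9 + \frac{5}{4} = - \frac{31}{4} \approx -7.75$)
$- D = \left(-1\right) \left(- \frac{31}{4}\right) = \frac{31}{4}$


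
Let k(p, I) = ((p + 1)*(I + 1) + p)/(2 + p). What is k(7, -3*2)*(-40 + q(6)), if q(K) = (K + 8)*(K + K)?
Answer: -1408/3 ≈ -469.33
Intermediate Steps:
q(K) = 2*K*(8 + K) (q(K) = (8 + K)*(2*K) = 2*K*(8 + K))
k(p, I) = (p + (1 + I)*(1 + p))/(2 + p) (k(p, I) = ((1 + p)*(1 + I) + p)/(2 + p) = ((1 + I)*(1 + p) + p)/(2 + p) = (p + (1 + I)*(1 + p))/(2 + p))
k(7, -3*2)*(-40 + q(6)) = ((1 - 3*2 + 2*7 - 3*2*7)/(2 + 7))*(-40 + 2*6*(8 + 6)) = ((1 - 6 + 14 - 6*7)/9)*(-40 + 2*6*14) = ((1 - 6 + 14 - 42)/9)*(-40 + 168) = ((⅑)*(-33))*128 = -11/3*128 = -1408/3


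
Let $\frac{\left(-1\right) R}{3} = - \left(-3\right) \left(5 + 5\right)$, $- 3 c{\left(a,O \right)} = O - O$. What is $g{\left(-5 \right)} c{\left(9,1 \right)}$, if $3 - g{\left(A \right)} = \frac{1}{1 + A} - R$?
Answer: $0$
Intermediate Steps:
$c{\left(a,O \right)} = 0$ ($c{\left(a,O \right)} = - \frac{O - O}{3} = \left(- \frac{1}{3}\right) 0 = 0$)
$R = -90$ ($R = - 3 \left(- \left(-3\right) \left(5 + 5\right)\right) = - 3 \left(- \left(-3\right) 10\right) = - 3 \left(\left(-1\right) \left(-30\right)\right) = \left(-3\right) 30 = -90$)
$g{\left(A \right)} = -87 - \frac{1}{1 + A}$ ($g{\left(A \right)} = 3 - \left(\frac{1}{1 + A} - -90\right) = 3 - \left(\frac{1}{1 + A} + 90\right) = 3 - \left(90 + \frac{1}{1 + A}\right) = -87 - \frac{1}{1 + A}$)
$g{\left(-5 \right)} c{\left(9,1 \right)} = \frac{-88 - -435}{1 - 5} \cdot 0 = \frac{-88 + 435}{-4} \cdot 0 = \left(- \frac{1}{4}\right) 347 \cdot 0 = \left(- \frac{347}{4}\right) 0 = 0$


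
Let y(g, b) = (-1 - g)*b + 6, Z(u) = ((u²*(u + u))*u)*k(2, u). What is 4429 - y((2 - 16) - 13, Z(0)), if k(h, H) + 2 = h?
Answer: 4423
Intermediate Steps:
k(h, H) = -2 + h
Z(u) = 0 (Z(u) = ((u²*(u + u))*u)*(-2 + 2) = ((u²*(2*u))*u)*0 = ((2*u³)*u)*0 = (2*u⁴)*0 = 0)
y(g, b) = 6 + b*(-1 - g) (y(g, b) = b*(-1 - g) + 6 = 6 + b*(-1 - g))
4429 - y((2 - 16) - 13, Z(0)) = 4429 - (6 - 1*0 - 1*0*((2 - 16) - 13)) = 4429 - (6 + 0 - 1*0*(-14 - 13)) = 4429 - (6 + 0 - 1*0*(-27)) = 4429 - (6 + 0 + 0) = 4429 - 1*6 = 4429 - 6 = 4423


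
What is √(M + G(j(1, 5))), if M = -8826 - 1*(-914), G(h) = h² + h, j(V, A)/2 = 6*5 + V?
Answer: I*√4006 ≈ 63.293*I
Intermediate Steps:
j(V, A) = 60 + 2*V (j(V, A) = 2*(6*5 + V) = 2*(30 + V) = 60 + 2*V)
G(h) = h + h²
M = -7912 (M = -8826 + 914 = -7912)
√(M + G(j(1, 5))) = √(-7912 + (60 + 2*1)*(1 + (60 + 2*1))) = √(-7912 + (60 + 2)*(1 + (60 + 2))) = √(-7912 + 62*(1 + 62)) = √(-7912 + 62*63) = √(-7912 + 3906) = √(-4006) = I*√4006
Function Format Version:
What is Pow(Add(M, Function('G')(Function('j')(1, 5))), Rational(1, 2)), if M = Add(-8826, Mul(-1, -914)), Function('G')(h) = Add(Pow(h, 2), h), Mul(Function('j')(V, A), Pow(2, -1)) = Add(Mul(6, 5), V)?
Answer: Mul(I, Pow(4006, Rational(1, 2))) ≈ Mul(63.293, I)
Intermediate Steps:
Function('j')(V, A) = Add(60, Mul(2, V)) (Function('j')(V, A) = Mul(2, Add(Mul(6, 5), V)) = Mul(2, Add(30, V)) = Add(60, Mul(2, V)))
Function('G')(h) = Add(h, Pow(h, 2))
M = -7912 (M = Add(-8826, 914) = -7912)
Pow(Add(M, Function('G')(Function('j')(1, 5))), Rational(1, 2)) = Pow(Add(-7912, Mul(Add(60, Mul(2, 1)), Add(1, Add(60, Mul(2, 1))))), Rational(1, 2)) = Pow(Add(-7912, Mul(Add(60, 2), Add(1, Add(60, 2)))), Rational(1, 2)) = Pow(Add(-7912, Mul(62, Add(1, 62))), Rational(1, 2)) = Pow(Add(-7912, Mul(62, 63)), Rational(1, 2)) = Pow(Add(-7912, 3906), Rational(1, 2)) = Pow(-4006, Rational(1, 2)) = Mul(I, Pow(4006, Rational(1, 2)))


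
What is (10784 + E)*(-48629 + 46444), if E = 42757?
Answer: -116987085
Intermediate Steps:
(10784 + E)*(-48629 + 46444) = (10784 + 42757)*(-48629 + 46444) = 53541*(-2185) = -116987085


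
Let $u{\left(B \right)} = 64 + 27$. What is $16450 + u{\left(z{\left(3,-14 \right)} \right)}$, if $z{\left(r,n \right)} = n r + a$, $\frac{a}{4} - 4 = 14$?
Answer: $16541$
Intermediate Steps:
$a = 72$ ($a = 16 + 4 \cdot 14 = 16 + 56 = 72$)
$z{\left(r,n \right)} = 72 + n r$ ($z{\left(r,n \right)} = n r + 72 = 72 + n r$)
$u{\left(B \right)} = 91$
$16450 + u{\left(z{\left(3,-14 \right)} \right)} = 16450 + 91 = 16541$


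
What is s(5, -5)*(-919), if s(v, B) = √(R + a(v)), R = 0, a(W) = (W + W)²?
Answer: -9190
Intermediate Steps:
a(W) = 4*W² (a(W) = (2*W)² = 4*W²)
s(v, B) = 2*√(v²) (s(v, B) = √(0 + 4*v²) = √(4*v²) = 2*√(v²))
s(5, -5)*(-919) = (2*√(5²))*(-919) = (2*√25)*(-919) = (2*5)*(-919) = 10*(-919) = -9190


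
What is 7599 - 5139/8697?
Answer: 22027788/2899 ≈ 7598.4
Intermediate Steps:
7599 - 5139/8697 = 7599 - 1*1713/2899 = 7599 - 1713/2899 = 22027788/2899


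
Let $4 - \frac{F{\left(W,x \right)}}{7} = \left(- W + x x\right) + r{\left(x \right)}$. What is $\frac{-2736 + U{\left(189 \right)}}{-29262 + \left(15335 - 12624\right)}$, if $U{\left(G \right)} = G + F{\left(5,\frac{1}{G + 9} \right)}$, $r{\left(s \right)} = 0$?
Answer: $\frac{97382743}{1040905404} \approx 0.093556$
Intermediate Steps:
$F{\left(W,x \right)} = 28 - 7 x^{2} + 7 W$ ($F{\left(W,x \right)} = 28 - 7 \left(\left(- W + x x\right) + 0\right) = 28 - 7 \left(\left(- W + x^{2}\right) + 0\right) = 28 - 7 \left(\left(x^{2} - W\right) + 0\right) = 28 - 7 \left(x^{2} - W\right) = 28 + \left(- 7 x^{2} + 7 W\right) = 28 - 7 x^{2} + 7 W$)
$U{\left(G \right)} = 63 + G - \frac{7}{\left(9 + G\right)^{2}}$ ($U{\left(G \right)} = G + \left(28 - 7 \left(\frac{1}{G + 9}\right)^{2} + 7 \cdot 5\right) = G + \left(28 - 7 \left(\frac{1}{9 + G}\right)^{2} + 35\right) = G + \left(28 - \frac{7}{\left(9 + G\right)^{2}} + 35\right) = G + \left(63 - \frac{7}{\left(9 + G\right)^{2}}\right) = 63 + G - \frac{7}{\left(9 + G\right)^{2}}$)
$\frac{-2736 + U{\left(189 \right)}}{-29262 + \left(15335 - 12624\right)} = \frac{-2736 + \left(63 + 189 - \frac{7}{\left(9 + 189\right)^{2}}\right)}{-29262 + \left(15335 - 12624\right)} = \frac{-2736 + \left(63 + 189 - \frac{7}{39204}\right)}{-29262 + 2711} = \frac{-2736 + \left(63 + 189 - \frac{7}{39204}\right)}{-26551} = \left(-2736 + \left(63 + 189 - \frac{7}{39204}\right)\right) \left(- \frac{1}{26551}\right) = \left(-2736 + \frac{9879401}{39204}\right) \left(- \frac{1}{26551}\right) = \left(- \frac{97382743}{39204}\right) \left(- \frac{1}{26551}\right) = \frac{97382743}{1040905404}$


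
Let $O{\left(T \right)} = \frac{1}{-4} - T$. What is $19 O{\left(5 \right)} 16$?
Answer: $-1596$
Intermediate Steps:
$O{\left(T \right)} = - \frac{1}{4} - T$
$19 O{\left(5 \right)} 16 = 19 \left(- \frac{1}{4} - 5\right) 16 = 19 \left(- \frac{21}{4}\right) 16 = \left(- \frac{399}{4}\right) 16 = -1596$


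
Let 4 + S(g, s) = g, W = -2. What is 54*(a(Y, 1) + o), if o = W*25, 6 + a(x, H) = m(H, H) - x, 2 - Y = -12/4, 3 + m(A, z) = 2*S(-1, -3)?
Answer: -3996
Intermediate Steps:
S(g, s) = -4 + g
m(A, z) = -13 (m(A, z) = -3 + 2*(-4 - 1) = -3 + 2*(-5) = -3 - 10 = -13)
Y = 5 (Y = 2 - (-12)/4 = 2 - 1*(-3) = 2 + 3 = 5)
a(x, H) = -19 - x (a(x, H) = -6 + (-13 - x) = -19 - x)
o = -50 (o = -2*25 = -50)
54*(a(Y, 1) + o) = 54*((-19 - 1*5) - 50) = 54*((-19 - 5) - 50) = 54*(-24 - 50) = 54*(-74) = -3996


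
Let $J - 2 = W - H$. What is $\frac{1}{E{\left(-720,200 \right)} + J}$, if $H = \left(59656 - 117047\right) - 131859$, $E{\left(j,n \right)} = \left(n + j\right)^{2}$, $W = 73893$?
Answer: $\frac{1}{533545} \approx 1.8743 \cdot 10^{-6}$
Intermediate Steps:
$E{\left(j,n \right)} = \left(j + n\right)^{2}$
$H = -189250$ ($H = -57391 - 131859 = -189250$)
$J = 263145$ ($J = 2 + \left(73893 - -189250\right) = 2 + \left(73893 + 189250\right) = 2 + 263143 = 263145$)
$\frac{1}{E{\left(-720,200 \right)} + J} = \frac{1}{\left(-720 + 200\right)^{2} + 263145} = \frac{1}{\left(-520\right)^{2} + 263145} = \frac{1}{270400 + 263145} = \frac{1}{533545}$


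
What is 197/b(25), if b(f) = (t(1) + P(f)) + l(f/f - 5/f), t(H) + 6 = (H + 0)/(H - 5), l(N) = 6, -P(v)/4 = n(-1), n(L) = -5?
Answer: 788/79 ≈ 9.9747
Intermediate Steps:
P(v) = 20 (P(v) = -4*(-5) = 20)
t(H) = -6 + H/(-5 + H) (t(H) = -6 + (H + 0)/(H - 5) = -6 + H/(-5 + H))
b(f) = 79/4 (b(f) = (5*(6 - 1*1)/(-5 + 1) + 20) + 6 = (5*(6 - 1)/(-4) + 20) + 6 = (5*(-1/4)*5 + 20) + 6 = (-25/4 + 20) + 6 = 55/4 + 6 = 79/4)
197/b(25) = 197/(79/4) = 197*(4/79) = 788/79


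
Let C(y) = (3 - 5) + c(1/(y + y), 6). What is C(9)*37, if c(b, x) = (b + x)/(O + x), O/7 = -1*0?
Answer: -3959/108 ≈ -36.657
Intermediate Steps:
O = 0 (O = 7*(-1*0) = 7*0 = 0)
c(b, x) = (b + x)/x (c(b, x) = (b + x)/(0 + x) = (b + x)/x)
C(y) = -1 + 1/(12*y) (C(y) = (3 - 5) + (1/(y + y) + 6)/6 = -2 + (1/(2*y) + 6)/6 = -2 + (6 + 1/(2*y))/6 = -2 + (1 + 1/(12*y)) = -1 + 1/(12*y))
C(9)*37 = ((1/12 - 1*9)/9)*37 = ((1/12 - 9)/9)*37 = ((1/9)*(-107/12))*37 = -107/108*37 = -3959/108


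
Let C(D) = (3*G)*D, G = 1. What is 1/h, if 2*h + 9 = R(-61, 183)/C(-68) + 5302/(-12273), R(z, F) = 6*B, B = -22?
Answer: -208641/916450 ≈ -0.22766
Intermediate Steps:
C(D) = 3*D (C(D) = (3*1)*D = 3*D)
R(z, F) = -132 (R(z, F) = 6*(-22) = -132)
h = -916450/208641 (h = -9/2 + (-132/(3*(-68)) + 5302/(-12273))/2 = -9/2 + (-132/(-204) + 5302*(-1/12273))/2 = -9/2 + (-132*(-1/204) - 5302/12273)/2 = -9/2 + (11/17 - 5302/12273)/2 = -9/2 + (½)*(44869/208641) = -9/2 + 44869/417282 = -916450/208641 ≈ -4.3925)
1/h = 1/(-916450/208641) = -208641/916450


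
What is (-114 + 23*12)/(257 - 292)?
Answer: -162/35 ≈ -4.6286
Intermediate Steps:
(-114 + 23*12)/(257 - 292) = (-114 + 276)/(-35) = 162*(-1/35) = -162/35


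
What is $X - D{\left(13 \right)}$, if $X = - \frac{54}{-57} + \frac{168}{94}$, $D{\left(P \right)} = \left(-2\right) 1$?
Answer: $\frac{4228}{893} \approx 4.7346$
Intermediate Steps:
$D{\left(P \right)} = -2$
$X = \frac{2442}{893}$ ($X = \left(-54\right) \left(- \frac{1}{57}\right) + 168 \cdot \frac{1}{94} = \frac{18}{19} + \frac{84}{47} = \frac{2442}{893} \approx 2.7346$)
$X - D{\left(13 \right)} = \frac{2442}{893} - -2 = \frac{2442}{893} + 2 = \frac{4228}{893}$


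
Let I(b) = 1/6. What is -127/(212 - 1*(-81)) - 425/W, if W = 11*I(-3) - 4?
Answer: 745499/3809 ≈ 195.72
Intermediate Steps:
I(b) = ⅙
W = -13/6 (W = 11*(⅙) - 4 = 11/6 - 4 = -13/6 ≈ -2.1667)
-127/(212 - 1*(-81)) - 425/W = -127/(212 - 1*(-81)) - 425/(-13/6) = -127/(212 + 81) - 425*(-6/13) = -127/293 + 2550/13 = 745499/3809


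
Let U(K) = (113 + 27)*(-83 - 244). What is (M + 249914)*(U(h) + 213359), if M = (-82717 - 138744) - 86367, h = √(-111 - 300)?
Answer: -9705170206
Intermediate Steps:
h = I*√411 (h = √(-411) = I*√411 ≈ 20.273*I)
U(K) = -45780 (U(K) = 140*(-327) = -45780)
M = -307828 (M = -221461 - 86367 = -307828)
(M + 249914)*(U(h) + 213359) = (-307828 + 249914)*(-45780 + 213359) = -57914*167579 = -9705170206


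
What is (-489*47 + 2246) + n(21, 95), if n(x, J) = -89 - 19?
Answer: -20845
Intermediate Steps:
n(x, J) = -108
(-489*47 + 2246) + n(21, 95) = (-489*47 + 2246) - 108 = (-22983 + 2246) - 108 = -20737 - 108 = -20845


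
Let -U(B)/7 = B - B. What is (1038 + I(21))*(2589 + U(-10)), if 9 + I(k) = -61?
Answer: 2506152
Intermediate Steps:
U(B) = 0 (U(B) = -7*(B - B) = -7*0 = 0)
I(k) = -70 (I(k) = -9 - 61 = -70)
(1038 + I(21))*(2589 + U(-10)) = (1038 - 70)*(2589 + 0) = 968*2589 = 2506152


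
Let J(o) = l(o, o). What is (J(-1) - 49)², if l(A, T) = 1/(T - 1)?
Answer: 9801/4 ≈ 2450.3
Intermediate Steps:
l(A, T) = 1/(-1 + T)
J(o) = 1/(-1 + o)
(J(-1) - 49)² = (1/(-1 - 1) - 49)² = (1/(-2) - 49)² = (-½ - 49)² = (-99/2)² = 9801/4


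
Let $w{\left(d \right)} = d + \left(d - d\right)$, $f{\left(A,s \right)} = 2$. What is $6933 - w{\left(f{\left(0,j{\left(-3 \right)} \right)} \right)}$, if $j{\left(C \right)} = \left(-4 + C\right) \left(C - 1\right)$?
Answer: $6931$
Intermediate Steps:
$j{\left(C \right)} = \left(-1 + C\right) \left(-4 + C\right)$ ($j{\left(C \right)} = \left(-4 + C\right) \left(-1 + C\right) = \left(-1 + C\right) \left(-4 + C\right)$)
$w{\left(d \right)} = d$ ($w{\left(d \right)} = d + 0 = d$)
$6933 - w{\left(f{\left(0,j{\left(-3 \right)} \right)} \right)} = 6933 - 2 = 6931$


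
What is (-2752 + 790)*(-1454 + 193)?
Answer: 2474082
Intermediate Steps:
(-2752 + 790)*(-1454 + 193) = -1962*(-1261) = 2474082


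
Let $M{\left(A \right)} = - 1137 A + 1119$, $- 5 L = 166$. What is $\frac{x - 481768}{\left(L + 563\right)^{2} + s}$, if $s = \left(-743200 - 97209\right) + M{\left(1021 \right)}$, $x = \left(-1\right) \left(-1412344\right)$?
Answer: $- \frac{11632200}{21493487} \approx -0.5412$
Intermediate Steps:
$L = - \frac{166}{5}$ ($L = \left(- \frac{1}{5}\right) 166 = - \frac{166}{5} \approx -33.2$)
$x = 1412344$
$M{\left(A \right)} = 1119 - 1137 A$
$s = -2000167$ ($s = \left(-743200 - 97209\right) + \left(1119 - 1160877\right) = -840409 + \left(1119 - 1160877\right) = -840409 - 1159758 = -2000167$)
$\frac{x - 481768}{\left(L + 563\right)^{2} + s} = \frac{1412344 - 481768}{\left(- \frac{166}{5} + 563\right)^{2} - 2000167} = \frac{930576}{\left(\frac{2649}{5}\right)^{2} - 2000167} = \frac{930576}{\frac{7017201}{25} - 2000167} = \frac{930576}{- \frac{42986974}{25}} = 930576 \left(- \frac{25}{42986974}\right) = - \frac{11632200}{21493487}$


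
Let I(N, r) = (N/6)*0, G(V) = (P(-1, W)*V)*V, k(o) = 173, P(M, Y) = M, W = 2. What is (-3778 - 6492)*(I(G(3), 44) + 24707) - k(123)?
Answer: -253741063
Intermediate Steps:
G(V) = -V² (G(V) = (-V)*V = -V²)
I(N, r) = 0 (I(N, r) = (N/6)*0 = 0)
(-3778 - 6492)*(I(G(3), 44) + 24707) - k(123) = (-3778 - 6492)*(0 + 24707) - 1*173 = -10270*24707 - 173 = -253740890 - 173 = -253741063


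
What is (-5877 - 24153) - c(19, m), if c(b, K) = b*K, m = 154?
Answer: -32956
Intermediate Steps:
c(b, K) = K*b
(-5877 - 24153) - c(19, m) = (-5877 - 24153) - 154*19 = -30030 - 1*2926 = -30030 - 2926 = -32956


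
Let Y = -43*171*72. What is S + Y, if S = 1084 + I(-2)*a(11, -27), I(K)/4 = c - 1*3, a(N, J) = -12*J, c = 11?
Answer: -517964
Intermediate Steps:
I(K) = 32 (I(K) = 4*(11 - 1*3) = 4*(11 - 3) = 4*8 = 32)
Y = -529416 (Y = -7353*72 = -529416)
S = 11452 (S = 1084 + 32*(-12*(-27)) = 1084 + 32*324 = 1084 + 10368 = 11452)
S + Y = 11452 - 529416 = -517964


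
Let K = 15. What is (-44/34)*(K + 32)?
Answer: -1034/17 ≈ -60.824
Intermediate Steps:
(-44/34)*(K + 32) = (-44/34)*(15 + 32) = -44*1/34*47 = -22/17*47 = -1034/17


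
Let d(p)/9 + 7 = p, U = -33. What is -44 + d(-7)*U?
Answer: 4114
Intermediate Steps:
d(p) = -63 + 9*p
-44 + d(-7)*U = -44 + (-63 + 9*(-7))*(-33) = -44 + (-63 - 63)*(-33) = -44 - 126*(-33) = -44 + 4158 = 4114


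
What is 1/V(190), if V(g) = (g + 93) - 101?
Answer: 1/182 ≈ 0.0054945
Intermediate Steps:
V(g) = -8 + g (V(g) = (93 + g) - 101 = -8 + g)
1/V(190) = 1/(-8 + 190) = 1/182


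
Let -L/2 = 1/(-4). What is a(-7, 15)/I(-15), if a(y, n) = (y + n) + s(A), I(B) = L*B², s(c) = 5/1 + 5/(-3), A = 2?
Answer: 68/675 ≈ 0.10074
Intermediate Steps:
L = ½ (L = -2/(-4) = -2*(-¼) = ½ ≈ 0.50000)
s(c) = 10/3 (s(c) = 5*1 + 5*(-⅓) = 5 - 5/3 = 10/3)
I(B) = B²/2
a(y, n) = 10/3 + n + y (a(y, n) = (y + n) + 10/3 = (n + y) + 10/3 = 10/3 + n + y)
a(-7, 15)/I(-15) = (10/3 + 15 - 7)/(((½)*(-15)²)) = 34/(3*(((½)*225))) = 34/(3*(225/2)) = (34/3)*(2/225) = 68/675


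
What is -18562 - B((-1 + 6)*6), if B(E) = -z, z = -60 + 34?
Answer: -18588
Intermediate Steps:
z = -26
B(E) = 26 (B(E) = -1*(-26) = 26)
-18562 - B((-1 + 6)*6) = -18562 - 1*26 = -18562 - 26 = -18588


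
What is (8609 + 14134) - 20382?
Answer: 2361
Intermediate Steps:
(8609 + 14134) - 20382 = 22743 - 20382 = 2361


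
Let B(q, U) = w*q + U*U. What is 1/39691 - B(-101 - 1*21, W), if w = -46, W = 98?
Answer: -603938255/39691 ≈ -15216.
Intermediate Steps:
B(q, U) = U² - 46*q (B(q, U) = -46*q + U*U = -46*q + U² = U² - 46*q)
1/39691 - B(-101 - 1*21, W) = 1/39691 - (98² - 46*(-101 - 1*21)) = 1/39691 - (9604 - 46*(-101 - 21)) = 1/39691 - (9604 - 46*(-122)) = 1/39691 - (9604 + 5612) = 1/39691 - 1*15216 = 1/39691 - 15216 = -603938255/39691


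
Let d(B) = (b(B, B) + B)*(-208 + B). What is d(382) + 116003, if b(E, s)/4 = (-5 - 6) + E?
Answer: 440687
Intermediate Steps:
b(E, s) = -44 + 4*E (b(E, s) = 4*((-5 - 6) + E) = 4*(-11 + E) = -44 + 4*E)
d(B) = (-208 + B)*(-44 + 5*B) (d(B) = ((-44 + 4*B) + B)*(-208 + B) = (-44 + 5*B)*(-208 + B) = (-208 + B)*(-44 + 5*B))
d(382) + 116003 = (9152 - 1084*382 + 5*382²) + 116003 = (9152 - 414088 + 5*145924) + 116003 = (9152 - 414088 + 729620) + 116003 = 324684 + 116003 = 440687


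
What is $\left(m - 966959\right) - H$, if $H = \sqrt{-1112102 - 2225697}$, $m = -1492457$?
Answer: $-2459416 - 47 i \sqrt{1511} \approx -2.4594 \cdot 10^{6} - 1827.0 i$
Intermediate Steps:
$H = 47 i \sqrt{1511}$ ($H = \sqrt{-3337799} = 47 i \sqrt{1511} \approx 1827.0 i$)
$\left(m - 966959\right) - H = \left(-1492457 - 966959\right) - 47 i \sqrt{1511} = -2459416 - 47 i \sqrt{1511}$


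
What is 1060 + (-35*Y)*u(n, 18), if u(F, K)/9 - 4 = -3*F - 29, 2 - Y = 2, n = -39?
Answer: 1060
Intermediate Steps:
Y = 0 (Y = 2 - 1*2 = 2 - 2 = 0)
u(F, K) = -225 - 27*F (u(F, K) = 36 + 9*(-3*F - 29) = 36 + 9*(-29 - 3*F) = 36 + (-261 - 27*F) = -225 - 27*F)
1060 + (-35*Y)*u(n, 18) = 1060 + (-35*0)*(-225 - 27*(-39)) = 1060 + 0*(-225 + 1053) = 1060 + 0*828 = 1060 + 0 = 1060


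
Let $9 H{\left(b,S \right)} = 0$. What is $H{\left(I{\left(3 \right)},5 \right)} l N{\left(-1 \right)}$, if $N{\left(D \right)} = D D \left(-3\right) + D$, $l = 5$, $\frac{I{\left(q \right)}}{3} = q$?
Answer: $0$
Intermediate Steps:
$I{\left(q \right)} = 3 q$
$H{\left(b,S \right)} = 0$ ($H{\left(b,S \right)} = \frac{1}{9} \cdot 0 = 0$)
$N{\left(D \right)} = D - 3 D^{2}$ ($N{\left(D \right)} = D \left(- 3 D\right) + D = - 3 D^{2} + D = D - 3 D^{2}$)
$H{\left(I{\left(3 \right)},5 \right)} l N{\left(-1 \right)} = 0 \cdot 5 \left(- (1 - -3)\right) = 0 \left(- (1 + 3)\right) = 0 \left(\left(-1\right) 4\right) = 0 \left(-4\right) = 0$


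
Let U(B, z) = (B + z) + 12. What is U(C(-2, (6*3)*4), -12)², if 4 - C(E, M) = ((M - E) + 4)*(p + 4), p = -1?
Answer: 52900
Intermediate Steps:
C(E, M) = -8 - 3*M + 3*E (C(E, M) = 4 - ((M - E) + 4)*(-1 + 4) = 4 - (4 + M - E)*3 = 4 - (12 - 3*E + 3*M) = 4 + (-12 - 3*M + 3*E) = -8 - 3*M + 3*E)
U(B, z) = 12 + B + z
U(C(-2, (6*3)*4), -12)² = (12 + (-8 - 3*6*3*4 + 3*(-2)) - 12)² = (12 + (-8 - 54*4 - 6) - 12)² = (12 + (-8 - 3*72 - 6) - 12)² = (12 + (-8 - 216 - 6) - 12)² = (12 - 230 - 12)² = (-230)² = 52900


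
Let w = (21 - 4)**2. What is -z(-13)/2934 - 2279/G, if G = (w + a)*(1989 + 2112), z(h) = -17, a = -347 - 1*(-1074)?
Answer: 10690981/2037475224 ≈ 0.0052472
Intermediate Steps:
w = 289 (w = 17**2 = 289)
a = 727 (a = -347 + 1074 = 727)
G = 4166616 (G = (289 + 727)*(1989 + 2112) = 1016*4101 = 4166616)
-z(-13)/2934 - 2279/G = -1*(-17)/2934 - 2279/4166616 = 17*(1/2934) - 2279*1/4166616 = 17/2934 - 2279/4166616 = 10690981/2037475224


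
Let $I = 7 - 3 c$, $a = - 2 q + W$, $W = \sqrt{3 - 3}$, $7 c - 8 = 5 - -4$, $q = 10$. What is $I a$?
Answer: $\frac{40}{7} \approx 5.7143$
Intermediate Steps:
$c = \frac{17}{7}$ ($c = \frac{8}{7} + \frac{5 - -4}{7} = \frac{8}{7} + \frac{5 + 4}{7} = \frac{8}{7} + \frac{1}{7} \cdot 9 = \frac{8}{7} + \frac{9}{7} = \frac{17}{7} \approx 2.4286$)
$W = 0$ ($W = \sqrt{0} = 0$)
$a = -20$ ($a = \left(-2\right) 10 + 0 = -20 + 0 = -20$)
$I = - \frac{2}{7}$ ($I = 7 - 3 \cdot \frac{17}{7} = 7 - \frac{51}{7} = - \frac{2}{7} \approx -0.28571$)
$I a = \left(- \frac{2}{7}\right) \left(-20\right) = \frac{40}{7}$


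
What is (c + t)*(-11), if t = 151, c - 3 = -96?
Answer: -638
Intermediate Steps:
c = -93 (c = 3 - 96 = -93)
(c + t)*(-11) = (-93 + 151)*(-11) = 58*(-11) = -638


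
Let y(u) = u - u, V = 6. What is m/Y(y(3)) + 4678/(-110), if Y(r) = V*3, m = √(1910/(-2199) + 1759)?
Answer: -2339/55 + √8501622069/39582 ≈ -40.198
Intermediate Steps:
m = √8501622069/2199 (m = √(1910*(-1/2199) + 1759) = √(-1910/2199 + 1759) = √(3866131/2199) = √8501622069/2199 ≈ 41.930)
y(u) = 0
Y(r) = 18 (Y(r) = 6*3 = 18)
m/Y(y(3)) + 4678/(-110) = (√8501622069/2199)/18 + 4678/(-110) = (√8501622069/2199)*(1/18) + 4678*(-1/110) = √8501622069/39582 - 2339/55 = -2339/55 + √8501622069/39582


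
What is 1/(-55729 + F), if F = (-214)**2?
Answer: -1/9933 ≈ -0.00010067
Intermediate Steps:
F = 45796
1/(-55729 + F) = 1/(-55729 + 45796) = 1/(-9933) = -1/9933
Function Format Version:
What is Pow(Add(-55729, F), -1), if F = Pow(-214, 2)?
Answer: Rational(-1, 9933) ≈ -0.00010067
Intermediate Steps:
F = 45796
Pow(Add(-55729, F), -1) = Pow(Add(-55729, 45796), -1) = Pow(-9933, -1) = Rational(-1, 9933)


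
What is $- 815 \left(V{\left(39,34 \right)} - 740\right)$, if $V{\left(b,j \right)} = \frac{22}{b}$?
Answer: $\frac{23502970}{39} \approx 6.0264 \cdot 10^{5}$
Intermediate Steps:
$- 815 \left(V{\left(39,34 \right)} - 740\right) = - 815 \left(\frac{22}{39} - 740\right) = \left(-815\right) \left(- \frac{28838}{39}\right) = \frac{23502970}{39}$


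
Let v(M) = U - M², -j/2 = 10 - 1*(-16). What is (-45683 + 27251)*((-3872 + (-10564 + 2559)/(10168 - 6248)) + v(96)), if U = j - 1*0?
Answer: 11869471872/49 ≈ 2.4223e+8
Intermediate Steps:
j = -52 (j = -2*(10 - 1*(-16)) = -2*(10 + 16) = -2*26 = -52)
U = -52 (U = -52 - 1*0 = -52 + 0 = -52)
v(M) = -52 - M²
(-45683 + 27251)*((-3872 + (-10564 + 2559)/(10168 - 6248)) + v(96)) = (-45683 + 27251)*((-3872 + (-10564 + 2559)/(10168 - 6248)) + (-52 - 1*96²)) = -18432*((-3872 - 8005/3920) + (-52 - 1*9216)) = -18432*((-3872 - 8005*1/3920) + (-52 - 9216)) = -18432*((-3872 - 1601/784) - 9268) = -18432*(-3037249/784 - 9268) = -18432*(-10303361/784) = 11869471872/49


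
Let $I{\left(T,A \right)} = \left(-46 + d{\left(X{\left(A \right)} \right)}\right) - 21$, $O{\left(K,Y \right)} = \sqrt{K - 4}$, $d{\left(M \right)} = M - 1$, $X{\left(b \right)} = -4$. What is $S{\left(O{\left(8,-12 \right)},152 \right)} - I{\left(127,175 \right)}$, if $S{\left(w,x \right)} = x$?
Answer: $224$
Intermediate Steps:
$d{\left(M \right)} = -1 + M$ ($d{\left(M \right)} = M - 1 = -1 + M$)
$O{\left(K,Y \right)} = \sqrt{-4 + K}$
$I{\left(T,A \right)} = -72$ ($I{\left(T,A \right)} = \left(-46 - 5\right) - 21 = -51 - 21 = -72$)
$S{\left(O{\left(8,-12 \right)},152 \right)} - I{\left(127,175 \right)} = 152 - -72 = 152 + 72 = 224$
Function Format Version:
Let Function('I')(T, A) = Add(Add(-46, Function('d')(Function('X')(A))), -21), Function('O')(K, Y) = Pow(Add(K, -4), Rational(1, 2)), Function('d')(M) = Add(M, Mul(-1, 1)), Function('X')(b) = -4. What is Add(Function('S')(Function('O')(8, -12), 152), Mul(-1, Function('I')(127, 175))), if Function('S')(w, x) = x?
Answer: 224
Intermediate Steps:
Function('d')(M) = Add(-1, M) (Function('d')(M) = Add(M, -1) = Add(-1, M))
Function('O')(K, Y) = Pow(Add(-4, K), Rational(1, 2))
Function('I')(T, A) = -72 (Function('I')(T, A) = Add(Add(-46, Add(-1, -4)), -21) = Add(Add(-46, -5), -21) = Add(-51, -21) = -72)
Add(Function('S')(Function('O')(8, -12), 152), Mul(-1, Function('I')(127, 175))) = Add(152, Mul(-1, -72)) = Add(152, 72) = 224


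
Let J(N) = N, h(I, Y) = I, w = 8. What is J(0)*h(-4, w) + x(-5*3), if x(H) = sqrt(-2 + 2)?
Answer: 0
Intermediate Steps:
x(H) = 0 (x(H) = sqrt(0) = 0)
J(0)*h(-4, w) + x(-5*3) = 0*(-4) + 0 = 0 + 0 = 0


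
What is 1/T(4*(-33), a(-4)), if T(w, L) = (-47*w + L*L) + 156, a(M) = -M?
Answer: 1/6376 ≈ 0.00015684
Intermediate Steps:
T(w, L) = 156 + L² - 47*w (T(w, L) = (-47*w + L²) + 156 = (L² - 47*w) + 156 = 156 + L² - 47*w)
1/T(4*(-33), a(-4)) = 1/(156 + (-1*(-4))² - 188*(-33)) = 1/(156 + 4² - 47*(-132)) = 1/(156 + 16 + 6204) = 1/6376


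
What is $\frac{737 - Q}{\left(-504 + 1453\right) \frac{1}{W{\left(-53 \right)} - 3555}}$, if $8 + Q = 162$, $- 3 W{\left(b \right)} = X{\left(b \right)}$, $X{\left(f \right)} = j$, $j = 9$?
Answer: $- \frac{2074314}{949} \approx -2185.8$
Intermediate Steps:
$X{\left(f \right)} = 9$
$W{\left(b \right)} = -3$ ($W{\left(b \right)} = \left(- \frac{1}{3}\right) 9 = -3$)
$Q = 154$ ($Q = -8 + 162 = 154$)
$\frac{737 - Q}{\left(-504 + 1453\right) \frac{1}{W{\left(-53 \right)} - 3555}} = \frac{737 - 154}{\left(-504 + 1453\right) \frac{1}{-3 - 3555}} = \frac{737 - 154}{949 \frac{1}{-3558}} = \frac{583}{949 \left(- \frac{1}{3558}\right)} = \frac{583}{- \frac{949}{3558}} = 583 \left(- \frac{3558}{949}\right) = - \frac{2074314}{949}$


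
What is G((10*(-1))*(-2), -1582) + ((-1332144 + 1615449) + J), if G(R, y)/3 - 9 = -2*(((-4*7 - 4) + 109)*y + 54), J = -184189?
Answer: 829703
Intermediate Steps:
G(R, y) = -297 - 462*y (G(R, y) = 27 + 3*(-2*(((-4*7 - 4) + 109)*y + 54)) = 27 + 3*(-2*(((-28 - 4) + 109)*y + 54)) = 27 + 3*(-2*((-32 + 109)*y + 54)) = 27 + 3*(-2*(77*y + 54)) = 27 + 3*(-2*(54 + 77*y)) = 27 + 3*(-108 - 154*y) = 27 + (-324 - 462*y) = -297 - 462*y)
G((10*(-1))*(-2), -1582) + ((-1332144 + 1615449) + J) = (-297 - 462*(-1582)) + ((-1332144 + 1615449) - 184189) = (-297 + 730884) + (283305 - 184189) = 730587 + 99116 = 829703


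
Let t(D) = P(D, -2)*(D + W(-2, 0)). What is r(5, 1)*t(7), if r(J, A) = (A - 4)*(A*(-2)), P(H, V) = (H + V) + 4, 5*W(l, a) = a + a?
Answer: 378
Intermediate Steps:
W(l, a) = 2*a/5 (W(l, a) = (a + a)/5 = (2*a)/5 = 2*a/5)
P(H, V) = 4 + H + V
r(J, A) = -2*A*(-4 + A) (r(J, A) = (-4 + A)*(-2*A) = -2*A*(-4 + A))
t(D) = D*(2 + D) (t(D) = (4 + D - 2)*(D + (2/5)*0) = (2 + D)*(D + 0) = (2 + D)*D = D*(2 + D))
r(5, 1)*t(7) = (2*1*(4 - 1*1))*(7*(2 + 7)) = (2*1*(4 - 1))*(7*9) = (2*1*3)*63 = 6*63 = 378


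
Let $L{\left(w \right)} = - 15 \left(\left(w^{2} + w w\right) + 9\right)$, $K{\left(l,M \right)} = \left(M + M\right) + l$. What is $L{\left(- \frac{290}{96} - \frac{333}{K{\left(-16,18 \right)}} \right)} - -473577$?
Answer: $\frac{886720799}{1920} \approx 4.6183 \cdot 10^{5}$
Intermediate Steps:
$K{\left(l,M \right)} = l + 2 M$ ($K{\left(l,M \right)} = 2 M + l = l + 2 M$)
$L{\left(w \right)} = -135 - 30 w^{2}$ ($L{\left(w \right)} = - 15 \left(\left(w^{2} + w^{2}\right) + 9\right) = - 15 \left(2 w^{2} + 9\right) = - 15 \left(9 + 2 w^{2}\right) = -135 - 30 w^{2}$)
$L{\left(- \frac{290}{96} - \frac{333}{K{\left(-16,18 \right)}} \right)} - -473577 = \left(-135 - 30 \left(- \frac{290}{96} - \frac{333}{-16 + 2 \cdot 18}\right)^{2}\right) - -473577 = \left(-135 - 30 \left(\left(-290\right) \frac{1}{96} - \frac{333}{-16 + 36}\right)^{2}\right) + 473577 = \left(-135 - 30 \left(- \frac{145}{48} - \frac{333}{20}\right)^{2}\right) + 473577 = \left(-135 - 30 \left(- \frac{4721}{240}\right)^{2}\right) + 473577 = \left(-135 - \frac{22287841}{1920}\right) + 473577 = - \frac{22547041}{1920} + 473577 = \frac{886720799}{1920}$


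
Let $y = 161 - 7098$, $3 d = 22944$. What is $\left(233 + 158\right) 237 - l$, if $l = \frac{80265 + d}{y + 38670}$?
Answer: $\frac{2940513998}{31733} \approx 92664.0$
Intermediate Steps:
$d = 7648$ ($d = \frac{1}{3} \cdot 22944 = 7648$)
$y = -6937$ ($y = 161 - 7098 = -6937$)
$l = \frac{87913}{31733}$ ($l = \frac{80265 + 7648}{-6937 + 38670} = \frac{87913}{31733} \approx 2.7704$)
$\left(233 + 158\right) 237 - l = \left(233 + 158\right) 237 - \frac{87913}{31733} = 391 \cdot 237 - \frac{87913}{31733} = 92667 - \frac{87913}{31733} = \frac{2940513998}{31733}$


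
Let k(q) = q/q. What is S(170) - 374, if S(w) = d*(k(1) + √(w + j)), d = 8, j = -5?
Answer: -366 + 8*√165 ≈ -263.24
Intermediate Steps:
k(q) = 1
S(w) = 8 + 8*√(-5 + w) (S(w) = 8*(1 + √(w - 5)) = 8*(1 + √(-5 + w)) = 8 + 8*√(-5 + w))
S(170) - 374 = (8 + 8*√(-5 + 170)) - 374 = (8 + 8*√165) - 374 = -366 + 8*√165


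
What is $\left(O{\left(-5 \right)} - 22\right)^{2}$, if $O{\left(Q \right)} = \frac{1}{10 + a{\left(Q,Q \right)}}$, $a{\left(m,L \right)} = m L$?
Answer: $\frac{591361}{1225} \approx 482.74$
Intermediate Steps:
$a{\left(m,L \right)} = L m$
$O{\left(Q \right)} = \frac{1}{10 + Q^{2}}$ ($O{\left(Q \right)} = \frac{1}{10 + Q Q} = \frac{1}{10 + Q^{2}}$)
$\left(O{\left(-5 \right)} - 22\right)^{2} = \left(\frac{1}{10 + \left(-5\right)^{2}} - 22\right)^{2} = \left(\frac{1}{10 + 25} - 22\right)^{2} = \left(\frac{1}{35} - 22\right)^{2} = \left(- \frac{769}{35}\right)^{2} = \frac{591361}{1225}$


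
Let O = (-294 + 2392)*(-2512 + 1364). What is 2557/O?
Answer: -2557/2408504 ≈ -0.0010617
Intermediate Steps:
O = -2408504 (O = 2098*(-1148) = -2408504)
2557/O = 2557/(-2408504) = 2557*(-1/2408504) = -2557/2408504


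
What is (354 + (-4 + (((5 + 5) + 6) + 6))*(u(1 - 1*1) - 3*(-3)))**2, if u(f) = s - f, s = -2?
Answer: 230400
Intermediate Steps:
u(f) = -2 - f
(354 + (-4 + (((5 + 5) + 6) + 6))*(u(1 - 1*1) - 3*(-3)))**2 = (354 + (-4 + (((5 + 5) + 6) + 6))*((-2 - (1 - 1*1)) - 3*(-3)))**2 = (354 + (-4 + ((10 + 6) + 6))*((-2 - (1 - 1)) + 9))**2 = (354 + (-4 + (16 + 6))*((-2 - 1*0) + 9))**2 = (354 + (-4 + 22)*((-2 + 0) + 9))**2 = (354 + 18*(-2 + 9))**2 = (354 + 18*7)**2 = (354 + 126)**2 = 480**2 = 230400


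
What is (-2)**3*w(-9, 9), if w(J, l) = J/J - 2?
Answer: 8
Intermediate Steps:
w(J, l) = -1 (w(J, l) = 1 - 2 = -1)
(-2)**3*w(-9, 9) = (-2)**3*(-1) = -8*(-1) = 8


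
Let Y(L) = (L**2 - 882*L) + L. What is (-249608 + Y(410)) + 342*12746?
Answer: 3916414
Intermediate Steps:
Y(L) = L**2 - 881*L
(-249608 + Y(410)) + 342*12746 = (-249608 + 410*(-881 + 410)) + 342*12746 = (-249608 + 410*(-471)) + 4359132 = (-249608 - 193110) + 4359132 = -442718 + 4359132 = 3916414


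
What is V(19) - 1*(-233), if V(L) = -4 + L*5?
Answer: 324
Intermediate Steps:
V(L) = -4 + 5*L
V(19) - 1*(-233) = (-4 + 5*19) - 1*(-233) = (-4 + 95) + 233 = 91 + 233 = 324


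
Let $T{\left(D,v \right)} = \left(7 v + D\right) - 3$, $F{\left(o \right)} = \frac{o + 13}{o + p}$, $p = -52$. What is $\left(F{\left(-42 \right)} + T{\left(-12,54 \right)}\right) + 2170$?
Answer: $\frac{238131}{94} \approx 2533.3$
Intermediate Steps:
$F{\left(o \right)} = \frac{13 + o}{-52 + o}$ ($F{\left(o \right)} = \frac{o + 13}{o - 52} = \frac{13 + o}{-52 + o}$)
$T{\left(D,v \right)} = -3 + D + 7 v$ ($T{\left(D,v \right)} = \left(D + 7 v\right) - 3 = -3 + D + 7 v$)
$\left(F{\left(-42 \right)} + T{\left(-12,54 \right)}\right) + 2170 = \left(\frac{13 - 42}{-52 - 42} - -363\right) + 2170 = \left(\frac{1}{-94} \left(-29\right) - -363\right) + 2170 = \left(\left(- \frac{1}{94}\right) \left(-29\right) + 363\right) + 2170 = \left(\frac{29}{94} + 363\right) + 2170 = \frac{34151}{94} + 2170 = \frac{238131}{94}$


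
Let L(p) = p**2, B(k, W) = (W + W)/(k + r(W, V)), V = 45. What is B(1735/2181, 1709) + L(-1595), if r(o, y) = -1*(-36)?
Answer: 204168004933/80251 ≈ 2.5441e+6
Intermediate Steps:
r(o, y) = 36
B(k, W) = 2*W/(36 + k) (B(k, W) = (W + W)/(k + 36) = (2*W)/(36 + k) = 2*W/(36 + k))
B(1735/2181, 1709) + L(-1595) = 2*1709/(36 + 1735/2181) + (-1595)**2 = 2*1709/(36 + 1735*(1/2181)) + 2544025 = 2*1709/(36 + 1735/2181) + 2544025 = 2*1709/(80251/2181) + 2544025 = 2*1709*(2181/80251) + 2544025 = 7454658/80251 + 2544025 = 204168004933/80251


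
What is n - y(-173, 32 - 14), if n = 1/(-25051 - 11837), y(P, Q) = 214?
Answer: -7894033/36888 ≈ -214.00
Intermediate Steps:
n = -1/36888 (n = 1/(-36888) = -1/36888 ≈ -2.7109e-5)
n - y(-173, 32 - 14) = -1/36888 - 1*214 = -1/36888 - 214 = -7894033/36888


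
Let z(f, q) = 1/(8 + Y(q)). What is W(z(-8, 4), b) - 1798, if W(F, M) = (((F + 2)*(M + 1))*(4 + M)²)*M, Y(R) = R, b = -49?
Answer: 9920702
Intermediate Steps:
z(f, q) = 1/(8 + q)
W(F, M) = M*(4 + M)²*(1 + M)*(2 + F) (W(F, M) = (((2 + F)*(1 + M))*(4 + M)²)*M = (((1 + M)*(2 + F))*(4 + M)²)*M = ((4 + M)²*(1 + M)*(2 + F))*M = M*(4 + M)²*(1 + M)*(2 + F))
W(z(-8, 4), b) - 1798 = -49*(4 - 49)²*(2 + 1/(8 + 4) + 2*(-49) - 49/(8 + 4)) - 1798 = -49*(-45)²*(2 + 1/12 - 98 - 49/12) - 1798 = -49*2025*(2 + 1/12 - 98 + (1/12)*(-49)) - 1798 = -49*2025*(2 + 1/12 - 98 - 49/12) - 1798 = -49*2025*(-100) - 1798 = 9922500 - 1798 = 9920702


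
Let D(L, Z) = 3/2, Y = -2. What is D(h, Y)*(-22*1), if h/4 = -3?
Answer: -33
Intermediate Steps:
h = -12 (h = 4*(-3) = -12)
D(L, Z) = 3/2 (D(L, Z) = 3*(½) = 3/2)
D(h, Y)*(-22*1) = 3*(-22*1)/2 = (3/2)*(-22) = -33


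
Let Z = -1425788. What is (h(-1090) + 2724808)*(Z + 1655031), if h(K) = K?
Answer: 624393285474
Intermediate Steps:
(h(-1090) + 2724808)*(Z + 1655031) = (-1090 + 2724808)*(-1425788 + 1655031) = 2723718*229243 = 624393285474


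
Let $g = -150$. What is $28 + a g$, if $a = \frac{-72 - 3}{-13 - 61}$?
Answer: $- \frac{4589}{37} \approx -124.03$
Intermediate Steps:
$a = \frac{75}{74}$ ($a = - \frac{75}{-74} = \left(-75\right) \left(- \frac{1}{74}\right) = \frac{75}{74} \approx 1.0135$)
$28 + a g = 28 + \frac{75}{74} \left(-150\right) = 28 - \frac{5625}{37} = - \frac{4589}{37}$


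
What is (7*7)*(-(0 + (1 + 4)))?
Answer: -245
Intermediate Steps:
(7*7)*(-(0 + (1 + 4))) = 49*(-(0 + 5)) = 49*(-1*5) = 49*(-5) = -245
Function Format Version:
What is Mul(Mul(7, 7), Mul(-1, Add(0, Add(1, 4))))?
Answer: -245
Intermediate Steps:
Mul(Mul(7, 7), Mul(-1, Add(0, Add(1, 4)))) = Mul(49, Mul(-1, Add(0, 5))) = Mul(49, Mul(-1, 5)) = Mul(49, -5) = -245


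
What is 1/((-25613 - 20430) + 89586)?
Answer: 1/43543 ≈ 2.2966e-5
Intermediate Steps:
1/((-25613 - 20430) + 89586) = 1/(-46043 + 89586) = 1/43543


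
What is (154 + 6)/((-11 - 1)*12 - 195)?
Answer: -160/339 ≈ -0.47198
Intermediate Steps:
(154 + 6)/((-11 - 1)*12 - 195) = 160/(-12*12 - 195) = 160/(-144 - 195) = 160/(-339) = 160*(-1/339) = -160/339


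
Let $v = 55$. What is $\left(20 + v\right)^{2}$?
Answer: $5625$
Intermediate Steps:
$\left(20 + v\right)^{2} = \left(20 + 55\right)^{2} = 75^{2} = 5625$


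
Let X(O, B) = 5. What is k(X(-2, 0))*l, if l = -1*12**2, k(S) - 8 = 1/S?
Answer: -5904/5 ≈ -1180.8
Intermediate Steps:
k(S) = 8 + 1/S
l = -144 (l = -1*144 = -144)
k(X(-2, 0))*l = (8 + 1/5)*(-144) = (41/5)*(-144) = -5904/5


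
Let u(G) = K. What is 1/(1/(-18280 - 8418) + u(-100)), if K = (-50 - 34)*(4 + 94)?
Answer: -26698/219777937 ≈ -0.00012148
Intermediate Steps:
K = -8232 (K = -84*98 = -8232)
u(G) = -8232
1/(1/(-18280 - 8418) + u(-100)) = 1/(1/(-18280 - 8418) - 8232) = 1/(1/(-26698) - 8232) = 1/(-1/26698 - 8232) = 1/(-219777937/26698) = -26698/219777937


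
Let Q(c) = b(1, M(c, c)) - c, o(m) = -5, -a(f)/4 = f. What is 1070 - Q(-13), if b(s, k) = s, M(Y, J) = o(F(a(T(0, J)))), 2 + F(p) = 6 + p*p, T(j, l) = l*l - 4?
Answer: 1056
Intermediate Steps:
T(j, l) = -4 + l² (T(j, l) = l² - 4 = -4 + l²)
a(f) = -4*f
F(p) = 4 + p² (F(p) = -2 + (6 + p*p) = -2 + (6 + p²) = 4 + p²)
M(Y, J) = -5
Q(c) = 1 - c
1070 - Q(-13) = 1070 - (1 - 1*(-13)) = 1070 - (1 + 13) = 1070 - 1*14 = 1070 - 14 = 1056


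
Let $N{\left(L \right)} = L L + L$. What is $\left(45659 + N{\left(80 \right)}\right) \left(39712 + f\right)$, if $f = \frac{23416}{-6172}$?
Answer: $\frac{3194544120918}{1543} \approx 2.0703 \cdot 10^{9}$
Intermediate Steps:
$N{\left(L \right)} = L + L^{2}$ ($N{\left(L \right)} = L^{2} + L = L + L^{2}$)
$f = - \frac{5854}{1543}$ ($f = 23416 \left(- \frac{1}{6172}\right) = - \frac{5854}{1543} \approx -3.7939$)
$\left(45659 + N{\left(80 \right)}\right) \left(39712 + f\right) = \left(45659 + 80 \left(1 + 80\right)\right) \left(39712 - \frac{5854}{1543}\right) = \left(45659 + 80 \cdot 81\right) \frac{61269762}{1543} = \left(45659 + 6480\right) \frac{61269762}{1543} = 52139 \cdot \frac{61269762}{1543} = \frac{3194544120918}{1543}$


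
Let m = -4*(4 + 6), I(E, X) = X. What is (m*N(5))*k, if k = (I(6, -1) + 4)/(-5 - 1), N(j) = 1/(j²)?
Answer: ⅘ ≈ 0.80000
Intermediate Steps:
N(j) = j⁻²
m = -40 (m = -4*10 = -40)
k = -½ (k = (-1 + 4)/(-5 - 1) = 3/(-6) = 3*(-⅙) = -½ ≈ -0.50000)
(m*N(5))*k = -40/5²*(-½) = -40*1/25*(-½) = -8/5*(-½) = ⅘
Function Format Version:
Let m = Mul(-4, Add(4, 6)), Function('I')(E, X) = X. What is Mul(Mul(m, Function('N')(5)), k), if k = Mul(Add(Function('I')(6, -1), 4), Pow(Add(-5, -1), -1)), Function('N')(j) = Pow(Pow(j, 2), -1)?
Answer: Rational(4, 5) ≈ 0.80000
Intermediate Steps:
Function('N')(j) = Pow(j, -2)
m = -40 (m = Mul(-4, 10) = -40)
k = Rational(-1, 2) (k = Mul(Add(-1, 4), Pow(Add(-5, -1), -1)) = Mul(3, Pow(-6, -1)) = Mul(3, Rational(-1, 6)) = Rational(-1, 2) ≈ -0.50000)
Mul(Mul(m, Function('N')(5)), k) = Mul(Mul(-40, Pow(5, -2)), Rational(-1, 2)) = Mul(Mul(-40, Rational(1, 25)), Rational(-1, 2)) = Mul(Rational(-8, 5), Rational(-1, 2)) = Rational(4, 5)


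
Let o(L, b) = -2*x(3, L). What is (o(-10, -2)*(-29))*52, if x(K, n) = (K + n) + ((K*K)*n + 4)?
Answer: -280488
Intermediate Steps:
x(K, n) = 4 + K + n + n*K² (x(K, n) = (K + n) + (K²*n + 4) = (K + n) + (n*K² + 4) = (K + n) + (4 + n*K²) = 4 + K + n + n*K²)
o(L, b) = -14 - 20*L (o(L, b) = -2*(4 + 3 + L + L*3²) = -2*(4 + 3 + L + L*9) = -2*(4 + 3 + L + 9*L) = -2*(7 + 10*L) = -14 - 20*L)
(o(-10, -2)*(-29))*52 = ((-14 - 20*(-10))*(-29))*52 = ((-14 + 200)*(-29))*52 = (186*(-29))*52 = -5394*52 = -280488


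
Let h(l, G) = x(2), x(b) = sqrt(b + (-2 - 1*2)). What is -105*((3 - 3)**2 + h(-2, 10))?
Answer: -105*I*sqrt(2) ≈ -148.49*I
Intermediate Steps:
x(b) = sqrt(-4 + b) (x(b) = sqrt(b + (-2 - 2)) = sqrt(b - 4) = sqrt(-4 + b))
h(l, G) = I*sqrt(2) (h(l, G) = sqrt(-4 + 2) = sqrt(-2) = I*sqrt(2))
-105*((3 - 3)**2 + h(-2, 10)) = -105*((3 - 3)**2 + I*sqrt(2)) = -105*(0**2 + I*sqrt(2)) = -105*(0 + I*sqrt(2)) = -105*I*sqrt(2)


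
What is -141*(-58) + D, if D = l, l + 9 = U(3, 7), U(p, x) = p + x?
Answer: 8179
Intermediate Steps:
l = 1 (l = -9 + (3 + 7) = -9 + 10 = 1)
D = 1
-141*(-58) + D = -141*(-58) + 1 = 8178 + 1 = 8179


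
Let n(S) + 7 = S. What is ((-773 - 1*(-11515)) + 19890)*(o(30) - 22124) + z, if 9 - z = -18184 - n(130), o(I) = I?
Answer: -676765092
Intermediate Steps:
n(S) = -7 + S
z = 18316 (z = 9 - (-18184 - (-7 + 130)) = 9 - (-18184 - 1*123) = 9 - (-18184 - 123) = 9 - 1*(-18307) = 9 + 18307 = 18316)
((-773 - 1*(-11515)) + 19890)*(o(30) - 22124) + z = ((-773 - 1*(-11515)) + 19890)*(30 - 22124) + 18316 = ((-773 + 11515) + 19890)*(-22094) + 18316 = (10742 + 19890)*(-22094) + 18316 = 30632*(-22094) + 18316 = -676783408 + 18316 = -676765092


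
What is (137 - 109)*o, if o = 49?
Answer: 1372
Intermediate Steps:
(137 - 109)*o = (137 - 109)*49 = 28*49 = 1372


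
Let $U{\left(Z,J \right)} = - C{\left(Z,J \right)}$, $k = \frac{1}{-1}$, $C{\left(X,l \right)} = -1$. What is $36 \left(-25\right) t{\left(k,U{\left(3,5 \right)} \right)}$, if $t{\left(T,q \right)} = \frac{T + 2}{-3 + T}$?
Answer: $225$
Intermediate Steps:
$k = -1$
$U{\left(Z,J \right)} = 1$ ($U{\left(Z,J \right)} = \left(-1\right) \left(-1\right) = 1$)
$t{\left(T,q \right)} = \frac{2 + T}{-3 + T}$
$36 \left(-25\right) t{\left(k,U{\left(3,5 \right)} \right)} = 36 \left(-25\right) \frac{2 - 1}{-3 - 1} = - 900 \frac{1}{-4} \cdot 1 = - 900 \left(\left(- \frac{1}{4}\right) 1\right) = \left(-900\right) \left(- \frac{1}{4}\right) = 225$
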